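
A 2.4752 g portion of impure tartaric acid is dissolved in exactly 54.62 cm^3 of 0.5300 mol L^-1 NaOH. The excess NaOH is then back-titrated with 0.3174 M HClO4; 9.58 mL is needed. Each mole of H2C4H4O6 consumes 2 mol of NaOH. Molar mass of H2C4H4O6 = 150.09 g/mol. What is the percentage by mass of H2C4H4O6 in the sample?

78.5%

Total n(NaOH) added = 0.5300 x 0.05462 = 0.02895 mol.
n(HClO4) used = 0.3174 x 0.009580 = 0.003041 mol, which equals the excess n(NaOH).
So n(NaOH) consumed by the sample = 0.02895 - 0.003041 = 0.02591 mol.
n(H2C4H4O6) = 0.02591 / 2 = 0.01295 mol.
mass H2C4H4O6 = 0.01295 x 150.09 = 1.944 g, so %H2C4H4O6 = 1.944/2.4752 x 100 = 78.5%.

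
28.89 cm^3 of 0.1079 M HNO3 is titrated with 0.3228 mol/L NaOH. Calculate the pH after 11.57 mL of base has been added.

n(acid) = 0.1079 x 0.02889 = 0.003117 mol; n(NaOH) added = 0.3228 x 0.01157 = 0.003735 mol.
Base is in excess by 0.003735 - 0.003117 = 0.0006176 mol in a total volume of 0.04046 L.
[OH^-] = 0.0006176/0.04046 = 0.01526 M, so pOH = 1.82 and pH = 14.00 - 1.82 = 12.18.

12.18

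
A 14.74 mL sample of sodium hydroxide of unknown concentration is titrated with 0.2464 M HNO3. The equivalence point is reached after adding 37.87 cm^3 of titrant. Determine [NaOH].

n(HNO3) delivered = 0.2464 x 0.03787 = 0.009331 mol.
For a 1:1 reaction, n(NaOH) = 0.009331 mol.
[NaOH] = 0.009331 mol / 0.01474 L = 0.633 M.

0.633 M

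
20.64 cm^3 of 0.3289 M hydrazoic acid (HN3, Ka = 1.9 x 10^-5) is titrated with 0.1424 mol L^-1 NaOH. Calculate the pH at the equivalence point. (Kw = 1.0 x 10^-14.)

8.86

n(HN3) = 0.3289 x 0.02064 = 0.006788 mol; V(NaOH) at equivalence = 0.006788/0.1424 = 0.04767 L.
At equivalence all the acid is converted to N3-; total volume = 0.02064 + 0.04767 = 0.06831 L, so [N3-] = 0.006788/0.06831 = 0.09937 M.
Kb = Kw/Ka = 1.0e-14 / 1.9 x 10^-5 = 5.26e-10.
[OH^-] = sqrt(Kb x [N3-]) = sqrt(5.26e-10 x 0.09937) = 7.23e-6 M.
pOH = 5.14, so pH = 14.00 - 5.14 = 8.86.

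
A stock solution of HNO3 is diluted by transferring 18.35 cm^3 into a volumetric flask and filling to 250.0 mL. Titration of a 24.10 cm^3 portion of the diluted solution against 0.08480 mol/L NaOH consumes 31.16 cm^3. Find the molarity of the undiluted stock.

n(NaOH) = 0.08480 x 0.03116 = 0.002642 mol.
n(HNO3) in the aliquot = 0.002642 mol.
[diluted HNO3] = 0.002642 / 0.02410 = 0.1096 M.
Dilution factor = 250.0/18.35 = 13.62, so [stock] = 0.1096 x 13.62 = 1.49 M.

1.49 M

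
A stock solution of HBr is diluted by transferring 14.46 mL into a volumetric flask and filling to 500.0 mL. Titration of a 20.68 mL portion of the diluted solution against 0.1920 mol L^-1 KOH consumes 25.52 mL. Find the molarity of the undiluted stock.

n(KOH) = 0.1920 x 0.02552 = 0.004900 mol.
n(HBr) in the aliquot = 0.004900 mol.
[diluted HBr] = 0.004900 / 0.02068 = 0.2369 M.
Dilution factor = 500.0/14.46 = 34.58, so [stock] = 0.2369 x 34.58 = 8.19 M.

8.19 M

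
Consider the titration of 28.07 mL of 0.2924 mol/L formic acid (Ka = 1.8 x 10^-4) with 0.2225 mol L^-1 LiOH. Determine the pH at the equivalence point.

n(HCOOH) = 0.2924 x 0.02807 = 0.008208 mol; V(LiOH) at equivalence = 0.008208/0.2225 = 0.03689 L.
At equivalence all the acid is converted to HCOO-; total volume = 0.02807 + 0.03689 = 0.06496 L, so [HCOO-] = 0.008208/0.06496 = 0.1264 M.
Kb = Kw/Ka = 1.0e-14 / 1.8 x 10^-4 = 5.56e-11.
[OH^-] = sqrt(Kb x [HCOO-]) = sqrt(5.56e-11 x 0.1264) = 2.65e-6 M.
pOH = 5.58, so pH = 14.00 - 5.58 = 8.42.

8.42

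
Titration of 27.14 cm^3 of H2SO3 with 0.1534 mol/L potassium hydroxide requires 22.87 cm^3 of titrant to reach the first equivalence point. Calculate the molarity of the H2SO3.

n(KOH) = 0.1534 x 0.02287 = 0.003508 mol.
At the first equivalence point, 1 mol OH^- react per mol H2SO3, so n(H2SO3) = 0.003508 / 1 = 0.003508 mol.
[H2SO3] = 0.003508 / 0.02714 L = 0.129 M.

0.129 M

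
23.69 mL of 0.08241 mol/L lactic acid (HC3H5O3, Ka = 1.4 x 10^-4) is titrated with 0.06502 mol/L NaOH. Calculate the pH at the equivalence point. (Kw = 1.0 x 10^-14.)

n(HC3H5O3) = 0.08241 x 0.02369 = 0.001952 mol; V(NaOH) at equivalence = 0.001952/0.06502 = 0.03003 L.
At equivalence all the acid is converted to C3H5O3-; total volume = 0.02369 + 0.03003 = 0.05372 L, so [C3H5O3-] = 0.001952/0.05372 = 0.03634 M.
Kb = Kw/Ka = 1.0e-14 / 1.4 x 10^-4 = 7.14e-11.
[OH^-] = sqrt(Kb x [C3H5O3-]) = sqrt(7.14e-11 x 0.03634) = 1.61e-6 M.
pOH = 5.79, so pH = 14.00 - 5.79 = 8.21.

8.21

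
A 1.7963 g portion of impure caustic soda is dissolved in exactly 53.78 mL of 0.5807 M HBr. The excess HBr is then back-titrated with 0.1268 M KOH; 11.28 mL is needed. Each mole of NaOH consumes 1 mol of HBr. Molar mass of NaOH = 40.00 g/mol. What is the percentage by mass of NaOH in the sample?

Total n(HBr) added = 0.5807 x 0.05378 = 0.03123 mol.
n(KOH) used = 0.1268 x 0.01128 = 0.001430 mol, which equals the excess n(HBr).
So n(HBr) consumed by the sample = 0.03123 - 0.001430 = 0.02980 mol.
n(NaOH) = 0.02980 / 1 = 0.02980 mol.
mass NaOH = 0.02980 x 40.00 = 1.192 g, so %NaOH = 1.192/1.7963 x 100 = 66.4%.

66.4%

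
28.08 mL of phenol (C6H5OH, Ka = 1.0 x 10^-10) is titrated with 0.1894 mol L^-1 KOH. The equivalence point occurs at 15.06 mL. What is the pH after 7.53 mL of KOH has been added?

10.00

7.53 mL is exactly half the equivalence volume (15.06/2), i.e. the half-equivalence point.
There, n(HA) = n(A^-), so pH = pKa = -log(1.0 x 10^-10) = 10.00.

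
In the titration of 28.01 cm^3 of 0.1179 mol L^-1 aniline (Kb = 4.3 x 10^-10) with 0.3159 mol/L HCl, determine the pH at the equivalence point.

n(C6H5NH2) = 0.1179 x 0.02801 = 0.003302 mol; V(HCl) at equivalence = 0.003302/0.3159 = 0.01045 L.
At equivalence the base is fully converted to C6H5NH3+; total volume = 0.03846 L, so [C6H5NH3+] = 0.003302/0.03846 = 0.08586 M.
Ka(C6H5NH3+) = Kw/Kb = 1.0e-14 / 4.3 x 10^-10 = 2.33e-5.
[H^+] = sqrt(Ka x [C6H5NH3+]) = sqrt(2.33e-5 x 0.08586) = 0.00141 M.
pH = -log(0.00141) = 2.85.

2.85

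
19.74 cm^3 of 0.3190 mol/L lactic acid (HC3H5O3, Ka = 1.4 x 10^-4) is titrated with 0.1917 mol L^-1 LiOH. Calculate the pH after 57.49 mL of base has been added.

12.79

n(acid) = 0.3190 x 0.01974 = 0.006297 mol; n(LiOH) added = 0.1917 x 0.05749 = 0.01102 mol.
Base is in excess by 0.01102 - 0.006297 = 0.004724 mol in a total volume of 0.07723 L.
[OH^-] = 0.004724/0.07723 = 0.06117 M, so pOH = 1.21 and pH = 14.00 - 1.21 = 12.79.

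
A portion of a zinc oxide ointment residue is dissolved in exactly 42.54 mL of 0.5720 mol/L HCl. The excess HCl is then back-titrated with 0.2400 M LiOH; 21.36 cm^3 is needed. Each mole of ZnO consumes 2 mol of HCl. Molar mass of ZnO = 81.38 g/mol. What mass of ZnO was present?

0.782 g

Total n(HCl) added = 0.5720 x 0.04254 = 0.02433 mol.
n(LiOH) used = 0.2400 x 0.02136 = 0.005126 mol, which equals the excess n(HCl).
So n(HCl) consumed by the sample = 0.02433 - 0.005126 = 0.01921 mol.
n(ZnO) = 0.01921 / 2 = 0.009603 mol.
mass = 0.009603 mol x 81.38 g/mol = 0.782 g.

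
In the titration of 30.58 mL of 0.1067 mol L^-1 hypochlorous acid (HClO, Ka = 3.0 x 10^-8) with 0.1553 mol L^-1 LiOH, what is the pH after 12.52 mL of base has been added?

Initial n(HClO) = 0.1067 x 0.03058 = 0.003263 mol.
n(LiOH) added = 0.1553 x 0.01252 = 0.001944 mol, converting that many moles of HClO to ClO-.
Remaining n(HClO) = 0.001319 mol; n(ClO-) = 0.001944 mol.
By Henderson-Hasselbalch, pH = pKa + log([A^-]/[HA]) = 7.52 + log(0.001944/0.001319) = 7.52 + (+0.17) = 7.69.

7.69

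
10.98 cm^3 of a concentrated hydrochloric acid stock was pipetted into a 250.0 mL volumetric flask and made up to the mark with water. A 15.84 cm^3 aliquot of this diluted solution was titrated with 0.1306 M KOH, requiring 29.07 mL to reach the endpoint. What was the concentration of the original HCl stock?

n(KOH) = 0.1306 x 0.02907 = 0.003797 mol.
n(HCl) in the aliquot = 0.003797 mol.
[diluted HCl] = 0.003797 / 0.01584 = 0.2397 M.
Dilution factor = 250.0/10.98 = 22.77, so [stock] = 0.2397 x 22.77 = 5.46 M.

5.46 M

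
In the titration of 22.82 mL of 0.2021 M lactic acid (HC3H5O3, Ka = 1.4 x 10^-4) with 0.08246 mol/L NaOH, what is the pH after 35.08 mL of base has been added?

Initial n(HC3H5O3) = 0.2021 x 0.02282 = 0.004612 mol.
n(NaOH) added = 0.08246 x 0.03508 = 0.002893 mol, converting that many moles of HC3H5O3 to C3H5O3-.
Remaining n(HC3H5O3) = 0.001719 mol; n(C3H5O3-) = 0.002893 mol.
By Henderson-Hasselbalch, pH = pKa + log([A^-]/[HA]) = 3.85 + log(0.002893/0.001719) = 3.85 + (+0.23) = 4.08.

4.08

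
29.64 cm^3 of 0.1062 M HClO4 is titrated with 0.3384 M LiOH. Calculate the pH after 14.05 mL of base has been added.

12.57

n(acid) = 0.1062 x 0.02964 = 0.003148 mol; n(LiOH) added = 0.3384 x 0.01405 = 0.004755 mol.
Base is in excess by 0.004755 - 0.003148 = 0.001607 mol in a total volume of 0.04369 L.
[OH^-] = 0.001607/0.04369 = 0.03678 M, so pOH = 1.43 and pH = 14.00 - 1.43 = 12.57.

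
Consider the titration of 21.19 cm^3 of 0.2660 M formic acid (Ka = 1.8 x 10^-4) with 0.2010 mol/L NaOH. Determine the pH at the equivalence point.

n(HCOOH) = 0.2660 x 0.02119 = 0.005637 mol; V(NaOH) at equivalence = 0.005637/0.2010 = 0.02804 L.
At equivalence all the acid is converted to HCOO-; total volume = 0.02119 + 0.02804 = 0.04923 L, so [HCOO-] = 0.005637/0.04923 = 0.1145 M.
Kb = Kw/Ka = 1.0e-14 / 1.8 x 10^-4 = 5.56e-11.
[OH^-] = sqrt(Kb x [HCOO-]) = sqrt(5.56e-11 x 0.1145) = 2.52e-6 M.
pOH = 5.60, so pH = 14.00 - 5.60 = 8.40.

8.40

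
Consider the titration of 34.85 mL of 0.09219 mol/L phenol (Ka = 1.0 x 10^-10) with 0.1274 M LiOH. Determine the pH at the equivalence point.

11.36

n(C6H5OH) = 0.09219 x 0.03485 = 0.003213 mol; V(LiOH) at equivalence = 0.003213/0.1274 = 0.02522 L.
At equivalence all the acid is converted to C6H5O-; total volume = 0.03485 + 0.02522 = 0.06007 L, so [C6H5O-] = 0.003213/0.06007 = 0.05349 M.
Kb = Kw/Ka = 1.0e-14 / 1.0 x 10^-10 = 0.000100.
[OH^-] = sqrt(Kb x [C6H5O-]) = sqrt(0.000100 x 0.05349) = 0.00231 M.
pOH = 2.64, so pH = 14.00 - 2.64 = 11.36.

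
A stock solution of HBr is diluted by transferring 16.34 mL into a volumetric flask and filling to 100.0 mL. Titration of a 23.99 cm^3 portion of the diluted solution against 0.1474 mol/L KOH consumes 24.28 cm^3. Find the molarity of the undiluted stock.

n(KOH) = 0.1474 x 0.02428 = 0.003579 mol.
n(HBr) in the aliquot = 0.003579 mol.
[diluted HBr] = 0.003579 / 0.02399 = 0.1492 M.
Dilution factor = 100.0/16.34 = 6.120, so [stock] = 0.1492 x 6.120 = 0.913 M.

0.913 M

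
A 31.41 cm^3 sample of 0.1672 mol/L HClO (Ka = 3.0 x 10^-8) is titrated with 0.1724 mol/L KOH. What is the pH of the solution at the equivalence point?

10.23

n(HClO) = 0.1672 x 0.03141 = 0.005252 mol; V(KOH) at equivalence = 0.005252/0.1724 = 0.03046 L.
At equivalence all the acid is converted to ClO-; total volume = 0.03141 + 0.03046 = 0.06187 L, so [ClO-] = 0.005252/0.06187 = 0.08488 M.
Kb = Kw/Ka = 1.0e-14 / 3.0 x 10^-8 = 3.33e-7.
[OH^-] = sqrt(Kb x [ClO-]) = sqrt(3.33e-7 x 0.08488) = 0.000168 M.
pOH = 3.77, so pH = 14.00 - 3.77 = 10.23.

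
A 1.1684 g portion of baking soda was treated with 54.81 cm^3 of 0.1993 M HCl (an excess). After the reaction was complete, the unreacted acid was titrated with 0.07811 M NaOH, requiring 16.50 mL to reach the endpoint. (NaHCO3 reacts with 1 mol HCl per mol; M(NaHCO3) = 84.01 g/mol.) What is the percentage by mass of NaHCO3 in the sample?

Total n(HCl) added = 0.1993 x 0.05481 = 0.01092 mol.
n(NaOH) used = 0.07811 x 0.01650 = 0.001289 mol, which equals the excess n(HCl).
So n(HCl) consumed by the sample = 0.01092 - 0.001289 = 0.009635 mol.
n(NaHCO3) = 0.009635 / 1 = 0.009635 mol.
mass NaHCO3 = 0.009635 x 84.01 = 0.8094 g, so %NaHCO3 = 0.8094/1.1684 x 100 = 69.3%.

69.3%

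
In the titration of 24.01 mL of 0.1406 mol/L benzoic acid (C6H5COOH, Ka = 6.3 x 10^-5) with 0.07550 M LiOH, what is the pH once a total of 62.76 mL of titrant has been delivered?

n(acid) = 0.1406 x 0.02401 = 0.003376 mol; n(LiOH) added = 0.07550 x 0.06276 = 0.004738 mol.
Base is in excess by 0.004738 - 0.003376 = 0.001363 mol in a total volume of 0.08677 L.
[OH^-] = 0.001363/0.08677 = 0.01570 M, so pOH = 1.80 and pH = 14.00 - 1.80 = 12.20.

12.20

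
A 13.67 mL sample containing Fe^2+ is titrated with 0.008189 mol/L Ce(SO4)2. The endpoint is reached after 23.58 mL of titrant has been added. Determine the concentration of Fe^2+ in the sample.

0.0141 M

n(Ce(SO4)2) = 0.008189 x 0.02358 = 0.0001931 mol.
From the balanced equation, 1 mol Ce(SO4)2 reacts with 1 mol Fe^2+, so n(Fe^2+) = 0.0001931 x 1/1 = 0.0001931 mol.
[Fe^2+] = 0.0001931 / 0.01367 L = 0.0141 M.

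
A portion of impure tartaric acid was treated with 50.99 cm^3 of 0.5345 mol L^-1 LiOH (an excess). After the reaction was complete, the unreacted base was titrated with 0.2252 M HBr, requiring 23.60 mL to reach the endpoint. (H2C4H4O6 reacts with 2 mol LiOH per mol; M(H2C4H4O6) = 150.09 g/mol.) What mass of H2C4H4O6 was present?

Total n(LiOH) added = 0.5345 x 0.05099 = 0.02725 mol.
n(HBr) used = 0.2252 x 0.02360 = 0.005315 mol, which equals the excess n(LiOH).
So n(LiOH) consumed by the sample = 0.02725 - 0.005315 = 0.02194 mol.
n(H2C4H4O6) = 0.02194 / 2 = 0.01097 mol.
mass = 0.01097 mol x 150.09 g/mol = 1.65 g.

1.65 g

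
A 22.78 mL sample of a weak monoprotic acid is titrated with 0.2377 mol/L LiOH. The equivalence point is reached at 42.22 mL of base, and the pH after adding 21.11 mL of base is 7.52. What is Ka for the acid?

21.11 mL is half of the equivalence volume, so this is the half-equivalence point where [HA] = [A^-].
At half-equivalence pH = pKa, so pKa = 7.52.
Ka = 10^(-7.52) = 3.0 x 10^-8.

3.0 x 10^-8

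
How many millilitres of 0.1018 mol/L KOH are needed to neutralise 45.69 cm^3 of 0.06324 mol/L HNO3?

28.4 mL

n(HNO3) = 0.06324 mol/L x 0.04569 L = 0.002889 mol.
At equivalence n(KOH) = n(HNO3) = 0.002889 mol.
V(KOH) = 0.002889 / 0.1018 = 0.02838 L = 28.4 mL.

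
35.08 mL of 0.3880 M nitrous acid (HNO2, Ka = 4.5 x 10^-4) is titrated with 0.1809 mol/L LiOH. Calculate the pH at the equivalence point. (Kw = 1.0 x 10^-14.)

n(HNO2) = 0.3880 x 0.03508 = 0.01361 mol; V(LiOH) at equivalence = 0.01361/0.1809 = 0.07524 L.
At equivalence all the acid is converted to NO2-; total volume = 0.03508 + 0.07524 = 0.1103 L, so [NO2-] = 0.01361/0.1103 = 0.1234 M.
Kb = Kw/Ka = 1.0e-14 / 4.5 x 10^-4 = 2.22e-11.
[OH^-] = sqrt(Kb x [NO2-]) = sqrt(2.22e-11 x 0.1234) = 1.66e-6 M.
pOH = 5.78, so pH = 14.00 - 5.78 = 8.22.

8.22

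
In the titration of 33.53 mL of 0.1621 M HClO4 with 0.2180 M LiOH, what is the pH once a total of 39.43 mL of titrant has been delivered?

n(acid) = 0.1621 x 0.03353 = 0.005435 mol; n(LiOH) added = 0.2180 x 0.03943 = 0.008596 mol.
Base is in excess by 0.008596 - 0.005435 = 0.003161 mol in a total volume of 0.07296 L.
[OH^-] = 0.003161/0.07296 = 0.04332 M, so pOH = 1.36 and pH = 14.00 - 1.36 = 12.64.

12.64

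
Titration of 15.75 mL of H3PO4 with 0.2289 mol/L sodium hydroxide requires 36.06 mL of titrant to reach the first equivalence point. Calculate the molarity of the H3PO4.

n(NaOH) = 0.2289 x 0.03606 = 0.008254 mol.
At the first equivalence point, 1 mol OH^- react per mol H3PO4, so n(H3PO4) = 0.008254 / 1 = 0.008254 mol.
[H3PO4] = 0.008254 / 0.01575 L = 0.524 M.

0.524 M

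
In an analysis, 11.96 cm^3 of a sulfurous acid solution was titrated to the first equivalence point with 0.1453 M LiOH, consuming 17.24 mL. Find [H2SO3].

0.209 M

n(LiOH) = 0.1453 x 0.01724 = 0.002505 mol.
At the first equivalence point, 1 mol OH^- react per mol H2SO3, so n(H2SO3) = 0.002505 / 1 = 0.002505 mol.
[H2SO3] = 0.002505 / 0.01196 L = 0.209 M.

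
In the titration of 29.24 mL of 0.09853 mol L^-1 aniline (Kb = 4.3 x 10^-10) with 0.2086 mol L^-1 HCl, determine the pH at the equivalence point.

2.90

n(C6H5NH2) = 0.09853 x 0.02924 = 0.002881 mol; V(HCl) at equivalence = 0.002881/0.2086 = 0.01381 L.
At equivalence the base is fully converted to C6H5NH3+; total volume = 0.04305 L, so [C6H5NH3+] = 0.002881/0.04305 = 0.06692 M.
Ka(C6H5NH3+) = Kw/Kb = 1.0e-14 / 4.3 x 10^-10 = 2.33e-5.
[H^+] = sqrt(Ka x [C6H5NH3+]) = sqrt(2.33e-5 x 0.06692) = 0.00125 M.
pH = -log(0.00125) = 2.90.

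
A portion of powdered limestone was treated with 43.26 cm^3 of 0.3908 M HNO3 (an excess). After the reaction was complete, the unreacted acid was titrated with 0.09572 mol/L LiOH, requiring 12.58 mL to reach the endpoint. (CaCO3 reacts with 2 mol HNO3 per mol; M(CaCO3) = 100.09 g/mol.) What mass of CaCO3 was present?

Total n(HNO3) added = 0.3908 x 0.04326 = 0.01691 mol.
n(LiOH) used = 0.09572 x 0.01258 = 0.001204 mol, which equals the excess n(HNO3).
So n(HNO3) consumed by the sample = 0.01691 - 0.001204 = 0.01570 mol.
n(CaCO3) = 0.01570 / 2 = 0.007851 mol.
mass = 0.007851 mol x 100.09 g/mol = 0.786 g.

0.786 g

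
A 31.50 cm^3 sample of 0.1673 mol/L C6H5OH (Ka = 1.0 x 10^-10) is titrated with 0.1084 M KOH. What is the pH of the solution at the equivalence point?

11.41

n(C6H5OH) = 0.1673 x 0.03150 = 0.005270 mol; V(KOH) at equivalence = 0.005270/0.1084 = 0.04862 L.
At equivalence all the acid is converted to C6H5O-; total volume = 0.03150 + 0.04862 = 0.08012 L, so [C6H5O-] = 0.005270/0.08012 = 0.06578 M.
Kb = Kw/Ka = 1.0e-14 / 1.0 x 10^-10 = 0.000100.
[OH^-] = sqrt(Kb x [C6H5O-]) = sqrt(0.000100 x 0.06578) = 0.00256 M.
pOH = 2.59, so pH = 14.00 - 2.59 = 11.41.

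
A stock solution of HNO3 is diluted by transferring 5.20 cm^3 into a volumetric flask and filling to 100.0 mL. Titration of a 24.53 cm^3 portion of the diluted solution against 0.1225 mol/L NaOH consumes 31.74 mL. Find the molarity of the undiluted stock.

3.05 M

n(NaOH) = 0.1225 x 0.03174 = 0.003888 mol.
n(HNO3) in the aliquot = 0.003888 mol.
[diluted HNO3] = 0.003888 / 0.02453 = 0.1585 M.
Dilution factor = 100.0/5.200 = 19.23, so [stock] = 0.1585 x 19.23 = 3.05 M.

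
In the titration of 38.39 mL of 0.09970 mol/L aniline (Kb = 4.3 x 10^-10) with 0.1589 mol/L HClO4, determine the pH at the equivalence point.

2.92

n(C6H5NH2) = 0.09970 x 0.03839 = 0.003827 mol; V(HClO4) at equivalence = 0.003827/0.1589 = 0.02409 L.
At equivalence the base is fully converted to C6H5NH3+; total volume = 0.06248 L, so [C6H5NH3+] = 0.003827/0.06248 = 0.06126 M.
Ka(C6H5NH3+) = Kw/Kb = 1.0e-14 / 4.3 x 10^-10 = 2.33e-5.
[H^+] = sqrt(Ka x [C6H5NH3+]) = sqrt(2.33e-5 x 0.06126) = 0.00119 M.
pH = -log(0.00119) = 2.92.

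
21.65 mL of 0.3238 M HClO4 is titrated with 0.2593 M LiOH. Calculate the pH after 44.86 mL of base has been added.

12.84

n(acid) = 0.3238 x 0.02165 = 0.007010 mol; n(LiOH) added = 0.2593 x 0.04486 = 0.01163 mol.
Base is in excess by 0.01163 - 0.007010 = 0.004622 mol in a total volume of 0.06651 L.
[OH^-] = 0.004622/0.06651 = 0.06949 M, so pOH = 1.16 and pH = 14.00 - 1.16 = 12.84.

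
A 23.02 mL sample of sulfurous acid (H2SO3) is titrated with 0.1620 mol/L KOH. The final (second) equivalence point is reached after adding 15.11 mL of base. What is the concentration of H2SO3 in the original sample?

n(KOH) = 0.1620 x 0.01511 = 0.002448 mol.
At the final (second) equivalence point, 2 mol OH^- react per mol H2SO3, so n(H2SO3) = 0.002448 / 2 = 0.001224 mol.
[H2SO3] = 0.001224 / 0.02302 L = 0.0532 M.

0.0532 M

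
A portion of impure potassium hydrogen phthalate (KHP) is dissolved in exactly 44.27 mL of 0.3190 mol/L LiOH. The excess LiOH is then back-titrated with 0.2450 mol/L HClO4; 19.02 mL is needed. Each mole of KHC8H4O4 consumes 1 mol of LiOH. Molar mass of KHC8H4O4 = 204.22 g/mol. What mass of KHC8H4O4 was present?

Total n(LiOH) added = 0.3190 x 0.04427 = 0.01412 mol.
n(HClO4) used = 0.2450 x 0.01902 = 0.004660 mol, which equals the excess n(LiOH).
So n(LiOH) consumed by the sample = 0.01412 - 0.004660 = 0.009462 mol.
n(KHC8H4O4) = 0.009462 / 1 = 0.009462 mol.
mass = 0.009462 mol x 204.22 g/mol = 1.93 g.

1.93 g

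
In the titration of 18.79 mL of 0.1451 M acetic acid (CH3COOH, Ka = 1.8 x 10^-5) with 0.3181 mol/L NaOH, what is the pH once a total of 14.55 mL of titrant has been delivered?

n(acid) = 0.1451 x 0.01879 = 0.002726 mol; n(NaOH) added = 0.3181 x 0.01455 = 0.004628 mol.
Base is in excess by 0.004628 - 0.002726 = 0.001902 mol in a total volume of 0.03334 L.
[OH^-] = 0.001902/0.03334 = 0.05705 M, so pOH = 1.24 and pH = 14.00 - 1.24 = 12.76.

12.76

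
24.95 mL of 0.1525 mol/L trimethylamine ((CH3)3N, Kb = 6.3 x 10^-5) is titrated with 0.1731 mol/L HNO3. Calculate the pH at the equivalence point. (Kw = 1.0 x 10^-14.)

n((CH3)3N) = 0.1525 x 0.02495 = 0.003805 mol; V(HNO3) at equivalence = 0.003805/0.1731 = 0.02198 L.
At equivalence the base is fully converted to (CH3)3NH+; total volume = 0.04693 L, so [(CH3)3NH+] = 0.003805/0.04693 = 0.08107 M.
Ka((CH3)3NH+) = Kw/Kb = 1.0e-14 / 6.3 x 10^-5 = 1.59e-10.
[H^+] = sqrt(Ka x [(CH3)3NH+]) = sqrt(1.59e-10 x 0.08107) = 3.59e-6 M.
pH = -log(3.59e-6) = 5.45.

5.45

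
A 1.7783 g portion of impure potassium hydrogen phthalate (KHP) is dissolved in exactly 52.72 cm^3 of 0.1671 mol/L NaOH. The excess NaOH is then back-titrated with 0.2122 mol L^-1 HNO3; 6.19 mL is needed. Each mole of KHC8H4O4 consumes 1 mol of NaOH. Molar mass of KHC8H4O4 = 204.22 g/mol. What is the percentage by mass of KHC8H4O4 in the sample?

86.1%

Total n(NaOH) added = 0.1671 x 0.05272 = 0.008810 mol.
n(HNO3) used = 0.2122 x 0.006190 = 0.001314 mol, which equals the excess n(NaOH).
So n(NaOH) consumed by the sample = 0.008810 - 0.001314 = 0.007496 mol.
n(KHC8H4O4) = 0.007496 / 1 = 0.007496 mol.
mass KHC8H4O4 = 0.007496 x 204.22 = 1.531 g, so %KHC8H4O4 = 1.531/1.7783 x 100 = 86.1%.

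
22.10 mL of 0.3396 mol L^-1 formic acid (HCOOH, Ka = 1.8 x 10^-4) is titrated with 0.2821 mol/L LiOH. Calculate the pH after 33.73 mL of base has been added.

n(acid) = 0.3396 x 0.02210 = 0.007505 mol; n(LiOH) added = 0.2821 x 0.03373 = 0.009515 mol.
Base is in excess by 0.009515 - 0.007505 = 0.002010 mol in a total volume of 0.05583 L.
[OH^-] = 0.002010/0.05583 = 0.03600 M, so pOH = 1.44 and pH = 14.00 - 1.44 = 12.56.

12.56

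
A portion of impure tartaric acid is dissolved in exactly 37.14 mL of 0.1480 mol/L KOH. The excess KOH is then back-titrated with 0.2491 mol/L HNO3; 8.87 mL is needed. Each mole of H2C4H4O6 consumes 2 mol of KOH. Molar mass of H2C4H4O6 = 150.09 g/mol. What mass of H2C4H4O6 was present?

Total n(KOH) added = 0.1480 x 0.03714 = 0.005497 mol.
n(HNO3) used = 0.2491 x 0.008870 = 0.002210 mol, which equals the excess n(KOH).
So n(KOH) consumed by the sample = 0.005497 - 0.002210 = 0.003287 mol.
n(H2C4H4O6) = 0.003287 / 2 = 0.001644 mol.
mass = 0.001644 mol x 150.09 g/mol = 0.247 g.

0.247 g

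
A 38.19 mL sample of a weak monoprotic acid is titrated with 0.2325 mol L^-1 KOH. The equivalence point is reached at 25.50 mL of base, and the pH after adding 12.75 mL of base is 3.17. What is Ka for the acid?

6.8 x 10^-4

12.75 mL is half of the equivalence volume, so this is the half-equivalence point where [HA] = [A^-].
At half-equivalence pH = pKa, so pKa = 3.17.
Ka = 10^(-3.17) = 6.8 x 10^-4.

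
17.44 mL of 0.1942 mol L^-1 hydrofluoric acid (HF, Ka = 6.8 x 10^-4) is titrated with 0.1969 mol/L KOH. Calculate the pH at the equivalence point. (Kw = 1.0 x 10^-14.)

n(HF) = 0.1942 x 0.01744 = 0.003387 mol; V(KOH) at equivalence = 0.003387/0.1969 = 0.01720 L.
At equivalence all the acid is converted to F-; total volume = 0.01744 + 0.01720 = 0.03464 L, so [F-] = 0.003387/0.03464 = 0.09777 M.
Kb = Kw/Ka = 1.0e-14 / 6.8 x 10^-4 = 1.47e-11.
[OH^-] = sqrt(Kb x [F-]) = sqrt(1.47e-11 x 0.09777) = 1.20e-6 M.
pOH = 5.92, so pH = 14.00 - 5.92 = 8.08.

8.08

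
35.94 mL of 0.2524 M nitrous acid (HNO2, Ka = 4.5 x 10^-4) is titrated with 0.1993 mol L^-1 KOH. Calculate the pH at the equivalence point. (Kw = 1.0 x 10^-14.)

8.20

n(HNO2) = 0.2524 x 0.03594 = 0.009071 mol; V(KOH) at equivalence = 0.009071/0.1993 = 0.04552 L.
At equivalence all the acid is converted to NO2-; total volume = 0.03594 + 0.04552 = 0.08146 L, so [NO2-] = 0.009071/0.08146 = 0.1114 M.
Kb = Kw/Ka = 1.0e-14 / 4.5 x 10^-4 = 2.22e-11.
[OH^-] = sqrt(Kb x [NO2-]) = sqrt(2.22e-11 x 0.1114) = 1.57e-6 M.
pOH = 5.80, so pH = 14.00 - 5.80 = 8.20.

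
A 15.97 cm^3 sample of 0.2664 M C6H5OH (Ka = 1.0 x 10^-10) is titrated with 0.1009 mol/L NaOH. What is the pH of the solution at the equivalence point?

11.43

n(C6H5OH) = 0.2664 x 0.01597 = 0.004254 mol; V(NaOH) at equivalence = 0.004254/0.1009 = 0.04216 L.
At equivalence all the acid is converted to C6H5O-; total volume = 0.01597 + 0.04216 = 0.05813 L, so [C6H5O-] = 0.004254/0.05813 = 0.07318 M.
Kb = Kw/Ka = 1.0e-14 / 1.0 x 10^-10 = 0.000100.
[OH^-] = sqrt(Kb x [C6H5O-]) = sqrt(0.000100 x 0.07318) = 0.00271 M.
pOH = 2.57, so pH = 14.00 - 2.57 = 11.43.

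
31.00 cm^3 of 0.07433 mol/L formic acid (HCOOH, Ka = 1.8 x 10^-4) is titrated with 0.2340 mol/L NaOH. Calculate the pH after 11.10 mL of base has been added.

n(acid) = 0.07433 x 0.03100 = 0.002304 mol; n(NaOH) added = 0.2340 x 0.01110 = 0.002597 mol.
Base is in excess by 0.002597 - 0.002304 = 0.0002932 mol in a total volume of 0.04210 L.
[OH^-] = 0.0002932/0.04210 = 0.006964 M, so pOH = 2.16 and pH = 14.00 - 2.16 = 11.84.

11.84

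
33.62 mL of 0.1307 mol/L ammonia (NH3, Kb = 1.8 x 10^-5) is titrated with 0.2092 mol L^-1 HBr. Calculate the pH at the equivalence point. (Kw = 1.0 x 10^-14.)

n(NH3) = 0.1307 x 0.03362 = 0.004394 mol; V(HBr) at equivalence = 0.004394/0.2092 = 0.02100 L.
At equivalence the base is fully converted to NH4+; total volume = 0.05462 L, so [NH4+] = 0.004394/0.05462 = 0.08044 M.
Ka(NH4+) = Kw/Kb = 1.0e-14 / 1.8 x 10^-5 = 5.56e-10.
[H^+] = sqrt(Ka x [NH4+]) = sqrt(5.56e-10 x 0.08044) = 6.69e-6 M.
pH = -log(6.69e-6) = 5.17.

5.17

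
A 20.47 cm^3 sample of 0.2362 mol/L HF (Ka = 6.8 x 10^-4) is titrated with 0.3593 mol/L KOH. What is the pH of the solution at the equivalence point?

n(HF) = 0.2362 x 0.02047 = 0.004835 mol; V(KOH) at equivalence = 0.004835/0.3593 = 0.01346 L.
At equivalence all the acid is converted to F-; total volume = 0.02047 + 0.01346 = 0.03393 L, so [F-] = 0.004835/0.03393 = 0.1425 M.
Kb = Kw/Ka = 1.0e-14 / 6.8 x 10^-4 = 1.47e-11.
[OH^-] = sqrt(Kb x [F-]) = sqrt(1.47e-11 x 0.1425) = 1.45e-6 M.
pOH = 5.84, so pH = 14.00 - 5.84 = 8.16.

8.16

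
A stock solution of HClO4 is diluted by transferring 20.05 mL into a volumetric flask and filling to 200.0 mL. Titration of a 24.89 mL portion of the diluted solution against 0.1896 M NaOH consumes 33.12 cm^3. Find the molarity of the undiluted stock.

n(NaOH) = 0.1896 x 0.03312 = 0.006280 mol.
n(HClO4) in the aliquot = 0.006280 mol.
[diluted HClO4] = 0.006280 / 0.02489 = 0.2523 M.
Dilution factor = 200.0/20.05 = 9.975, so [stock] = 0.2523 x 9.975 = 2.52 M.

2.52 M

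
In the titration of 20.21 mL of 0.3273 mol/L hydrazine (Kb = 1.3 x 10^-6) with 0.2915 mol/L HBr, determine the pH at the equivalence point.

n(N2H4) = 0.3273 x 0.02021 = 0.006615 mol; V(HBr) at equivalence = 0.006615/0.2915 = 0.02269 L.
At equivalence the base is fully converted to N2H5+; total volume = 0.04290 L, so [N2H5+] = 0.006615/0.04290 = 0.1542 M.
Ka(N2H5+) = Kw/Kb = 1.0e-14 / 1.3 x 10^-6 = 7.69e-9.
[H^+] = sqrt(Ka x [N2H5+]) = sqrt(7.69e-9 x 0.1542) = 3.44e-5 M.
pH = -log(3.44e-5) = 4.46.

4.46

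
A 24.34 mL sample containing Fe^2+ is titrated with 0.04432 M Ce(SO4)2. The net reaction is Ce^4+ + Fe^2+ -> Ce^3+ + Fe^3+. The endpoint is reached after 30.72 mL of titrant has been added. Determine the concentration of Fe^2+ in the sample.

0.0559 M

n(Ce(SO4)2) = 0.04432 x 0.03072 = 0.001362 mol.
From the balanced equation, 1 mol Ce(SO4)2 reacts with 1 mol Fe^2+, so n(Fe^2+) = 0.001362 x 1/1 = 0.001362 mol.
[Fe^2+] = 0.001362 / 0.02434 L = 0.0559 M.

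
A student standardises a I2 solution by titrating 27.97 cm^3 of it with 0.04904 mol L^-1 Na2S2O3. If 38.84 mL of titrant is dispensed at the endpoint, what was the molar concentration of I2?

n(Na2S2O3) = 0.04904 x 0.03884 = 0.001905 mol.
From the balanced equation, 2 mol Na2S2O3 reacts with 1 mol I2, so n(I2) = 0.001905 x 1/2 = 0.0009524 mol.
[I2] = 0.0009524 / 0.02797 L = 0.0340 M.

0.0340 M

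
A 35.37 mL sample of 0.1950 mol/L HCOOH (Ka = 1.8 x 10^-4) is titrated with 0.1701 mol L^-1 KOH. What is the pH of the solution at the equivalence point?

n(HCOOH) = 0.1950 x 0.03537 = 0.006897 mol; V(KOH) at equivalence = 0.006897/0.1701 = 0.04055 L.
At equivalence all the acid is converted to HCOO-; total volume = 0.03537 + 0.04055 = 0.07592 L, so [HCOO-] = 0.006897/0.07592 = 0.09085 M.
Kb = Kw/Ka = 1.0e-14 / 1.8 x 10^-4 = 5.56e-11.
[OH^-] = sqrt(Kb x [HCOO-]) = sqrt(5.56e-11 x 0.09085) = 2.25e-6 M.
pOH = 5.65, so pH = 14.00 - 5.65 = 8.35.

8.35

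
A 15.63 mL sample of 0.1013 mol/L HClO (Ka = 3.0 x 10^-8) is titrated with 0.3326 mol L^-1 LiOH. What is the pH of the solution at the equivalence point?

10.21

n(HClO) = 0.1013 x 0.01563 = 0.001583 mol; V(LiOH) at equivalence = 0.001583/0.3326 = 0.004760 L.
At equivalence all the acid is converted to ClO-; total volume = 0.01563 + 0.004760 = 0.02039 L, so [ClO-] = 0.001583/0.02039 = 0.07765 M.
Kb = Kw/Ka = 1.0e-14 / 3.0 x 10^-8 = 3.33e-7.
[OH^-] = sqrt(Kb x [ClO-]) = sqrt(3.33e-7 x 0.07765) = 0.000161 M.
pOH = 3.79, so pH = 14.00 - 3.79 = 10.21.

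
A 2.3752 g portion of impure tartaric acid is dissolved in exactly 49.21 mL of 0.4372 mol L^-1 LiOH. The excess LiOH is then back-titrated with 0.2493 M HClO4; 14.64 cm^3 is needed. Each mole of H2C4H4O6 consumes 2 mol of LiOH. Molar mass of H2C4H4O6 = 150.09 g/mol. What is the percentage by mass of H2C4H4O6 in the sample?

Total n(LiOH) added = 0.4372 x 0.04921 = 0.02151 mol.
n(HClO4) used = 0.2493 x 0.01464 = 0.003650 mol, which equals the excess n(LiOH).
So n(LiOH) consumed by the sample = 0.02151 - 0.003650 = 0.01786 mol.
n(H2C4H4O6) = 0.01786 / 2 = 0.008932 mol.
mass H2C4H4O6 = 0.008932 x 150.09 = 1.341 g, so %H2C4H4O6 = 1.341/2.3752 x 100 = 56.4%.

56.4%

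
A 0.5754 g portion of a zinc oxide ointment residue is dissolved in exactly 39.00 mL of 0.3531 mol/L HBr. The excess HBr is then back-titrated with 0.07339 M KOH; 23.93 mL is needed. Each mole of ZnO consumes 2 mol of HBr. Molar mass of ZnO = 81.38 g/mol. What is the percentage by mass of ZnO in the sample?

Total n(HBr) added = 0.3531 x 0.03900 = 0.01377 mol.
n(KOH) used = 0.07339 x 0.02393 = 0.001756 mol, which equals the excess n(HBr).
So n(HBr) consumed by the sample = 0.01377 - 0.001756 = 0.01201 mol.
n(ZnO) = 0.01201 / 2 = 0.006007 mol.
mass ZnO = 0.006007 x 81.38 = 0.4889 g, so %ZnO = 0.4889/0.5754 x 100 = 85.0%.

85.0%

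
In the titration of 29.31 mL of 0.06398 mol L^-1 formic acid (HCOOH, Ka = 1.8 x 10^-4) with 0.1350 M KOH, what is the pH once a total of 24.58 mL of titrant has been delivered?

n(acid) = 0.06398 x 0.02931 = 0.001875 mol; n(KOH) added = 0.1350 x 0.02458 = 0.003318 mol.
Base is in excess by 0.003318 - 0.001875 = 0.001443 mol in a total volume of 0.05389 L.
[OH^-] = 0.001443/0.05389 = 0.02678 M, so pOH = 1.57 and pH = 14.00 - 1.57 = 12.43.

12.43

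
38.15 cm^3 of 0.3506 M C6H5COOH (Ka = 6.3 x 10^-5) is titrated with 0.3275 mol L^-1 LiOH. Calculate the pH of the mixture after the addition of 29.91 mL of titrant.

Initial n(C6H5COOH) = 0.3506 x 0.03815 = 0.01338 mol.
n(LiOH) added = 0.3275 x 0.02991 = 0.009796 mol, converting that many moles of C6H5COOH to C6H5COO-.
Remaining n(C6H5COOH) = 0.003580 mol; n(C6H5COO-) = 0.009796 mol.
By Henderson-Hasselbalch, pH = pKa + log([A^-]/[HA]) = 4.20 + log(0.009796/0.003580) = 4.20 + (+0.44) = 4.64.

4.64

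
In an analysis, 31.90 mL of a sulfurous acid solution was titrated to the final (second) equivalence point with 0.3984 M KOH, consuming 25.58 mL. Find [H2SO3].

0.160 M

n(KOH) = 0.3984 x 0.02558 = 0.01019 mol.
At the final (second) equivalence point, 2 mol OH^- react per mol H2SO3, so n(H2SO3) = 0.01019 / 2 = 0.005096 mol.
[H2SO3] = 0.005096 / 0.03190 L = 0.160 M.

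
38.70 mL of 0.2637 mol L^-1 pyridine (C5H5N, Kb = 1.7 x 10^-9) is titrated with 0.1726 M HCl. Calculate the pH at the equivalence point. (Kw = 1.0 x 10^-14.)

n(C5H5N) = 0.2637 x 0.03870 = 0.01021 mol; V(HCl) at equivalence = 0.01021/0.1726 = 0.05913 L.
At equivalence the base is fully converted to C5H5NH+; total volume = 0.09783 L, so [C5H5NH+] = 0.01021/0.09783 = 0.1043 M.
Ka(C5H5NH+) = Kw/Kb = 1.0e-14 / 1.7 x 10^-9 = 5.88e-6.
[H^+] = sqrt(Ka x [C5H5NH+]) = sqrt(5.88e-6 x 0.1043) = 0.000783 M.
pH = -log(0.000783) = 3.11.

3.11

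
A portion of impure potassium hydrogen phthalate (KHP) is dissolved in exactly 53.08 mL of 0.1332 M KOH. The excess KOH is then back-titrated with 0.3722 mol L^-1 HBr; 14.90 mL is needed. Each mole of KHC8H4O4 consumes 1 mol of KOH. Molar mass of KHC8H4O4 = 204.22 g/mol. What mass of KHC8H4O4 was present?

0.311 g

Total n(KOH) added = 0.1332 x 0.05308 = 0.007070 mol.
n(HBr) used = 0.3722 x 0.01490 = 0.005546 mol, which equals the excess n(KOH).
So n(KOH) consumed by the sample = 0.007070 - 0.005546 = 0.001524 mol.
n(KHC8H4O4) = 0.001524 / 1 = 0.001524 mol.
mass = 0.001524 mol x 204.22 g/mol = 0.311 g.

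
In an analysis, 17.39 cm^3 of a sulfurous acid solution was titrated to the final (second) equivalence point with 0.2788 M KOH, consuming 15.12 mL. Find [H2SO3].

n(KOH) = 0.2788 x 0.01512 = 0.004215 mol.
At the final (second) equivalence point, 2 mol OH^- react per mol H2SO3, so n(H2SO3) = 0.004215 / 2 = 0.002108 mol.
[H2SO3] = 0.002108 / 0.01739 L = 0.121 M.

0.121 M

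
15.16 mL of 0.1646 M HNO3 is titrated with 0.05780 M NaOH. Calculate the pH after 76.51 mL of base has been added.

n(acid) = 0.1646 x 0.01516 = 0.002495 mol; n(NaOH) added = 0.05780 x 0.07651 = 0.004422 mol.
Base is in excess by 0.004422 - 0.002495 = 0.001927 mol in a total volume of 0.09167 L.
[OH^-] = 0.001927/0.09167 = 0.02102 M, so pOH = 1.68 and pH = 14.00 - 1.68 = 12.32.

12.32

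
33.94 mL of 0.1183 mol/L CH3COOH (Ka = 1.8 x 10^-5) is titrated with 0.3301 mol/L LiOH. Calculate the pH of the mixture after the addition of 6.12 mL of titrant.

4.75

Initial n(CH3COOH) = 0.1183 x 0.03394 = 0.004015 mol.
n(LiOH) added = 0.3301 x 0.006120 = 0.002020 mol, converting that many moles of CH3COOH to CH3COO-.
Remaining n(CH3COOH) = 0.001995 mol; n(CH3COO-) = 0.002020 mol.
By Henderson-Hasselbalch, pH = pKa + log([A^-]/[HA]) = 4.74 + log(0.002020/0.001995) = 4.74 + (+0.01) = 4.75.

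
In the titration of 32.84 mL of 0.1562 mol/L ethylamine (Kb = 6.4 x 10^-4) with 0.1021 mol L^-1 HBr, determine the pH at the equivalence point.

6.01

n(C2H5NH2) = 0.1562 x 0.03284 = 0.005130 mol; V(HBr) at equivalence = 0.005130/0.1021 = 0.05024 L.
At equivalence the base is fully converted to C2H5NH3+; total volume = 0.08308 L, so [C2H5NH3+] = 0.005130/0.08308 = 0.06174 M.
Ka(C2H5NH3+) = Kw/Kb = 1.0e-14 / 6.4 x 10^-4 = 1.56e-11.
[H^+] = sqrt(Ka x [C2H5NH3+]) = sqrt(1.56e-11 x 0.06174) = 9.82e-7 M.
pH = -log(9.82e-7) = 6.01.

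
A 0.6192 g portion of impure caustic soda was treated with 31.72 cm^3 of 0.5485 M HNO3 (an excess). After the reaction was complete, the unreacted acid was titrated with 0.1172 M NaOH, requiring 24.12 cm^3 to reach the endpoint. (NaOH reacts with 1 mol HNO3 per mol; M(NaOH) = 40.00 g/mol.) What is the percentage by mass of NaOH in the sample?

Total n(HNO3) added = 0.5485 x 0.03172 = 0.01740 mol.
n(NaOH) used = 0.1172 x 0.02412 = 0.002827 mol, which equals the excess n(HNO3).
So n(HNO3) consumed by the sample = 0.01740 - 0.002827 = 0.01457 mol.
n(NaOH) = 0.01457 / 1 = 0.01457 mol.
mass NaOH = 0.01457 x 40.00 = 0.5829 g, so %NaOH = 0.5829/0.6192 x 100 = 94.1%.

94.1%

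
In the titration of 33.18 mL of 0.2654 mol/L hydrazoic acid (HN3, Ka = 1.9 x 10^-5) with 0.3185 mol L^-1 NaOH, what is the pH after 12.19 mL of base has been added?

Initial n(HN3) = 0.2654 x 0.03318 = 0.008806 mol.
n(NaOH) added = 0.3185 x 0.01219 = 0.003883 mol, converting that many moles of HN3 to N3-.
Remaining n(HN3) = 0.004923 mol; n(N3-) = 0.003883 mol.
By Henderson-Hasselbalch, pH = pKa + log([A^-]/[HA]) = 4.72 + log(0.003883/0.004923) = 4.72 + (-0.10) = 4.62.

4.62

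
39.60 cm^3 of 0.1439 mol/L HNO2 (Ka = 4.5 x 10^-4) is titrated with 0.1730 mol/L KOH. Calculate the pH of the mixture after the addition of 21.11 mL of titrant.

3.60

Initial n(HNO2) = 0.1439 x 0.03960 = 0.005698 mol.
n(KOH) added = 0.1730 x 0.02111 = 0.003652 mol, converting that many moles of HNO2 to NO2-.
Remaining n(HNO2) = 0.002046 mol; n(NO2-) = 0.003652 mol.
By Henderson-Hasselbalch, pH = pKa + log([A^-]/[HA]) = 3.35 + log(0.003652/0.002046) = 3.35 + (+0.25) = 3.60.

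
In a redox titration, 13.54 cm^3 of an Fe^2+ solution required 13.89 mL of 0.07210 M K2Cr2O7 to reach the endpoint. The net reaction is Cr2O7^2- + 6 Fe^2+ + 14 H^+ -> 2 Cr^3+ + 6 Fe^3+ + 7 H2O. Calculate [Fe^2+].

0.444 M

n(K2Cr2O7) = 0.07210 x 0.01389 = 0.001001 mol.
From the balanced equation, 1 mol K2Cr2O7 reacts with 6 mol Fe^2+, so n(Fe^2+) = 0.001001 x 6/1 = 0.006009 mol.
[Fe^2+] = 0.006009 / 0.01354 L = 0.444 M.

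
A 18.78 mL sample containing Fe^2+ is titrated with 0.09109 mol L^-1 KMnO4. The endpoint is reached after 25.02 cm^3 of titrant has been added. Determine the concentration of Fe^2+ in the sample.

n(KMnO4) = 0.09109 x 0.02502 = 0.002279 mol.
From the balanced equation, 1 mol KMnO4 reacts with 5 mol Fe^2+, so n(Fe^2+) = 0.002279 x 5/1 = 0.01140 mol.
[Fe^2+] = 0.01140 / 0.01878 L = 0.607 M.

0.607 M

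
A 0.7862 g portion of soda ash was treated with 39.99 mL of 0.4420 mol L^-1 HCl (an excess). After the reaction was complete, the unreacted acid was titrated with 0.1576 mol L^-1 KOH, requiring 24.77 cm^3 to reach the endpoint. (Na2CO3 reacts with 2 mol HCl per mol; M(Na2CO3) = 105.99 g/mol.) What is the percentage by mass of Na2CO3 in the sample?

Total n(HCl) added = 0.4420 x 0.03999 = 0.01768 mol.
n(KOH) used = 0.1576 x 0.02477 = 0.003904 mol, which equals the excess n(HCl).
So n(HCl) consumed by the sample = 0.01768 - 0.003904 = 0.01377 mol.
n(Na2CO3) = 0.01377 / 2 = 0.006886 mol.
mass Na2CO3 = 0.006886 x 105.99 = 0.7298 g, so %Na2CO3 = 0.7298/0.7862 x 100 = 92.8%.

92.8%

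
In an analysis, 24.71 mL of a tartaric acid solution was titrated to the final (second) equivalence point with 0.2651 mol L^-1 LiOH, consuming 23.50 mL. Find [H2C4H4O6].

n(LiOH) = 0.2651 x 0.02350 = 0.006230 mol.
At the final (second) equivalence point, 2 mol OH^- react per mol H2C4H4O6, so n(H2C4H4O6) = 0.006230 / 2 = 0.003115 mol.
[H2C4H4O6] = 0.003115 / 0.02471 L = 0.126 M.

0.126 M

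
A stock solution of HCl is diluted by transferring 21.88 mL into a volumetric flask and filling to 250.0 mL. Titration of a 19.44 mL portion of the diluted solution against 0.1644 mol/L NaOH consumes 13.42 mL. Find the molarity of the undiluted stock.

1.30 M

n(NaOH) = 0.1644 x 0.01342 = 0.002206 mol.
n(HCl) in the aliquot = 0.002206 mol.
[diluted HCl] = 0.002206 / 0.01944 = 0.1135 M.
Dilution factor = 250.0/21.88 = 11.43, so [stock] = 0.1135 x 11.43 = 1.30 M.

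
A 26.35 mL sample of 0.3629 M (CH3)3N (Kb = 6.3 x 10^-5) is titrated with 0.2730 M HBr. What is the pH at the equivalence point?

5.30

n((CH3)3N) = 0.3629 x 0.02635 = 0.009562 mol; V(HBr) at equivalence = 0.009562/0.2730 = 0.03503 L.
At equivalence the base is fully converted to (CH3)3NH+; total volume = 0.06138 L, so [(CH3)3NH+] = 0.009562/0.06138 = 0.1558 M.
Ka((CH3)3NH+) = Kw/Kb = 1.0e-14 / 6.3 x 10^-5 = 1.59e-10.
[H^+] = sqrt(Ka x [(CH3)3NH+]) = sqrt(1.59e-10 x 0.1558) = 4.97e-6 M.
pH = -log(4.97e-6) = 5.30.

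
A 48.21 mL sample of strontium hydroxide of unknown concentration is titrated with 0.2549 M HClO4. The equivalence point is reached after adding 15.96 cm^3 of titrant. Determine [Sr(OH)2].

n(HClO4) delivered = 0.2549 x 0.01596 = 0.004068 mol.
The reaction is 1 Sr(OH)2 + 2 HClO4, so n(Sr(OH)2) = 0.004068 x 1/2 = 0.002034 mol.
[Sr(OH)2] = 0.002034 mol / 0.04821 L = 0.0422 M.

0.0422 M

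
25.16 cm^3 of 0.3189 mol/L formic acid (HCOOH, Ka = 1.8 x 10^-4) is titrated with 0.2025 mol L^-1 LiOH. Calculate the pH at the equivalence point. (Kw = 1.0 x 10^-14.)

8.42

n(HCOOH) = 0.3189 x 0.02516 = 0.008024 mol; V(LiOH) at equivalence = 0.008024/0.2025 = 0.03962 L.
At equivalence all the acid is converted to HCOO-; total volume = 0.02516 + 0.03962 = 0.06478 L, so [HCOO-] = 0.008024/0.06478 = 0.1239 M.
Kb = Kw/Ka = 1.0e-14 / 1.8 x 10^-4 = 5.56e-11.
[OH^-] = sqrt(Kb x [HCOO-]) = sqrt(5.56e-11 x 0.1239) = 2.62e-6 M.
pOH = 5.58, so pH = 14.00 - 5.58 = 8.42.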